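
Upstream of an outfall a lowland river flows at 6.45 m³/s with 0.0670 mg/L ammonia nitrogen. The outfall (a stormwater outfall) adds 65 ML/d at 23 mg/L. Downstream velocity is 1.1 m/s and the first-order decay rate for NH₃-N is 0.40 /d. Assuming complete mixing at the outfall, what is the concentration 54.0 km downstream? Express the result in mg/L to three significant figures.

1.96 mg/L

65 ML/d = 0.7523 m³/s.
After complete mixing, C₀ = (0.7523·23 + 6.45·0.067) / 7.202 = 2.462 mg/L.
Travel time t = 5.4e+04 m / 1.1 m/s = 4.909e+04 s = 0.5682 d.
C = 2.462·exp(−0.40·0.5682) = 2.462·0.7967 = 1.962 mg/L.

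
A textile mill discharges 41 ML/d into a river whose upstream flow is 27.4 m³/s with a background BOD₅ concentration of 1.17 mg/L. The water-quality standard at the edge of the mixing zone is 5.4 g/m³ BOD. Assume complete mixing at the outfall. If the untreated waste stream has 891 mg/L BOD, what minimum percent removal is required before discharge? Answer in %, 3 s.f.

72.0 %

41 ML/d = 0.4745 m³/s.
Mass balance: 5.4·27.87 = 0.4745·Cₑ + 27.4·1.17.
Cₑ = (150.5 − 32.06) / 0.4745 = 249.6 mg/L.
Required removal = 1 − 249.6/891 = 71.98 %.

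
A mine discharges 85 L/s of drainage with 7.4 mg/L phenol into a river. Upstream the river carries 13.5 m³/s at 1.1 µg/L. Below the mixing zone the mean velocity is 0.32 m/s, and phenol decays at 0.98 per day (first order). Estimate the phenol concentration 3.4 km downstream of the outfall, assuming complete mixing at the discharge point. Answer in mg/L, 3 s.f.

85 L/s = 0.085 m³/s.
1.1 µg/L = 0.0011 mg/L.
After complete mixing, C₀ = (0.085·7.4 + 13.5·0.0011) / 13.59 = 0.04739 mg/L.
Travel time t = 3400 m / 0.32 m/s = 1.062e+04 s = 0.123 d.
C = 0.04739·exp(−0.98·0.123) = 0.04739·0.8865 = 0.04201 mg/L.

0.0420 mg/L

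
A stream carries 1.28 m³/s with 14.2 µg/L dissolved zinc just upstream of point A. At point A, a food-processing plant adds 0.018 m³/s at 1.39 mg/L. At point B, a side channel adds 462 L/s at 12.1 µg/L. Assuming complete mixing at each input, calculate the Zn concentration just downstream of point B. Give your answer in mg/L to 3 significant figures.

14.2 µg/L = 0.0142 mg/L.
After input A: C = (1.28·0.0142 + 0.018·1.39) / 1.298 = 0.03328 mg/L.
462 L/s = 0.462 m³/s.
12.1 µg/L = 0.0121 mg/L.
After input B: C = (1.298·0.03328 + 0.462·0.0121) / 1.76 = 0.02772 mg/L.

0.0277 mg/L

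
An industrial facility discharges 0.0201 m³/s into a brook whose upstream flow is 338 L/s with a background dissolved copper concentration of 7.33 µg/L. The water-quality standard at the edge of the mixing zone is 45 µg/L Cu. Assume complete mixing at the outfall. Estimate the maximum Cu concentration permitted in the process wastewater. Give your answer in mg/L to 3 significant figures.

338 L/s = 0.338 m³/s.
7.33 µg/L = 0.00733 mg/L.
45 µg/L = 0.045 mg/L.
Mass balance: 0.045·0.3581 = 0.0201·Cₑ + 0.338·0.00733.
Cₑ = (0.01611 − 0.002478) / 0.0201 = 0.6785 mg/L.

0.678 mg/L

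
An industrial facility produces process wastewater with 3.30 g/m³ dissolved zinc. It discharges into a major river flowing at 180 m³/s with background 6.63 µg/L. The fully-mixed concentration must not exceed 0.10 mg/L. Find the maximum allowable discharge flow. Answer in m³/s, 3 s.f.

6.63 µg/L = 0.00663 mg/L.
Mass balance at complete mixing: C_std·(Q_w + Q_r) = Q_w·C_e + Q_r·C_b.
Rearranging, Q_w = Q_r·(C_std − C_b)/(C_e − C_std) = 180·(0.1 − 0.00663) / (3.3 − 0.1) = 5.252 m³/s.

5.25 m³/s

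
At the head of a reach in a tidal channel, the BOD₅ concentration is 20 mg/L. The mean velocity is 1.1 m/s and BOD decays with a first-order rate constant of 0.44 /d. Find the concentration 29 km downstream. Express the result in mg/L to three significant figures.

17.5 mg/L

Travel time t = 29 km / 1.1 m/s = 2.9e+04/1.1 = 2.636e+04 s = 0.3051 d.
First-order decay: C = 20·exp(−0.44·0.3051) = 20·0.8744 = 17.49 mg/L.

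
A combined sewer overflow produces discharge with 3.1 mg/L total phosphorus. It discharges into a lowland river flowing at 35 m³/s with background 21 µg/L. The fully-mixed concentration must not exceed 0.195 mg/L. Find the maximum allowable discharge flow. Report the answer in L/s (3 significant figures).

2100 L/s

21 µg/L = 0.021 mg/L.
Mass balance at complete mixing: C_std·(Q_w + Q_r) = Q_w·C_e + Q_r·C_b.
Rearranging, Q_w = Q_r·(C_std − C_b)/(C_e − C_std) = 35·(0.195 − 0.021) / (3.1 − 0.195) = 2.096 m³/s.
= 2096 L/s.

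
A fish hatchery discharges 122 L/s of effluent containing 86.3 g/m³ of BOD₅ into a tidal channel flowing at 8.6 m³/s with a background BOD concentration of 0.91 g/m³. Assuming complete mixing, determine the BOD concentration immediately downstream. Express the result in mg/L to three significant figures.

2.10 mg/L

122 L/s = 0.122 m³/s.
Conservation of mass across the mixing zone: C = (0.122·86.3 + 8.6·0.91) / (0.122 + 8.6) = 18.35/8.722 = 2.104 mg/L.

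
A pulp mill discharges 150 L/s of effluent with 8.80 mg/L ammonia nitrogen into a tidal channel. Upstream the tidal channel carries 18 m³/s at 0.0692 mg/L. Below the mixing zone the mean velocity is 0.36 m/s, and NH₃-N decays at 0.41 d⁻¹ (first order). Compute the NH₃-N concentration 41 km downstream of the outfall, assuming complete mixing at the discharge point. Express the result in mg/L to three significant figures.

150 L/s = 0.15 m³/s.
After complete mixing, C₀ = (0.15·8.8 + 18·0.0692) / 18.15 = 0.1414 mg/L.
Travel time t = 4.1e+04 m / 0.36 m/s = 1.139e+05 s = 1.318 d.
C = 0.1414·exp(−0.41·1.318) = 0.1414·0.5825 = 0.08234 mg/L.

0.0823 mg/L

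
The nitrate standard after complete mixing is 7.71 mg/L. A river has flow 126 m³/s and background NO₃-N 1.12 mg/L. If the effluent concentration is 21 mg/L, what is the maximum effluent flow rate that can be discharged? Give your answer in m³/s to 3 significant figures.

Mass balance at complete mixing: C_std·(Q_w + Q_r) = Q_w·C_e + Q_r·C_b.
Rearranging, Q_w = Q_r·(C_std − C_b)/(C_e − C_std) = 126·(7.71 − 1.12) / (21 − 7.71) = 62.48 m³/s.

62.5 m³/s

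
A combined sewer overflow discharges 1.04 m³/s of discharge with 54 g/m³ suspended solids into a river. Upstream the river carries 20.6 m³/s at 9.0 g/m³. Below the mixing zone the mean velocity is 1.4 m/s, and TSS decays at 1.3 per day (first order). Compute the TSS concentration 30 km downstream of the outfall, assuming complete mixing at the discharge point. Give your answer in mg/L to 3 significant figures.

8.09 mg/L

After complete mixing, C₀ = (1.04·54 + 20.6·9) / 21.64 = 11.16 mg/L.
Travel time t = 3e+04 m / 1.4 m/s = 2.143e+04 s = 0.248 d.
C = 11.16·exp(−1.3·0.248) = 11.16·0.7244 = 8.086 mg/L.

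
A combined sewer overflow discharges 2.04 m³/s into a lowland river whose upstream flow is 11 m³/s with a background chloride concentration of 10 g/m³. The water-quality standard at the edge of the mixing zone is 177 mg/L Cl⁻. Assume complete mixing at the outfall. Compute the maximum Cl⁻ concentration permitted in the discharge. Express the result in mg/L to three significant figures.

1080 mg/L

Mass balance: 177·13.04 = 2.04·Cₑ + 11·10.
Cₑ = (2308 − 110) / 2.04 = 1077 mg/L.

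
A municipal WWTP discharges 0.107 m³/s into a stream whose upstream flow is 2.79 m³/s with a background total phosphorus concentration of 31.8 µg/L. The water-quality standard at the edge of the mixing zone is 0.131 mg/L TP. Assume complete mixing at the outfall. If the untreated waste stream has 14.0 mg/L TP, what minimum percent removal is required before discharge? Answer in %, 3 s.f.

31.8 µg/L = 0.0318 mg/L.
Mass balance: 0.131·2.897 = 0.107·Cₑ + 2.79·0.0318.
Cₑ = (0.3795 − 0.08872) / 0.107 = 2.718 mg/L.
Required removal = 1 − 2.718/14.0 = 80.59 %.

80.6 %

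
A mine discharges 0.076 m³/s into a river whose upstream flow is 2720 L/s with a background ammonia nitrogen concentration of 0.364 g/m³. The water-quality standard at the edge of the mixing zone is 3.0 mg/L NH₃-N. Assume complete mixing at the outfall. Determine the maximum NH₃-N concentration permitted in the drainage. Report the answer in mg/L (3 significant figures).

97.3 mg/L

2720 L/s = 2.72 m³/s.
Mass balance: 3·2.796 = 0.076·Cₑ + 2.72·0.364.
Cₑ = (8.388 − 0.9901) / 0.076 = 97.34 mg/L.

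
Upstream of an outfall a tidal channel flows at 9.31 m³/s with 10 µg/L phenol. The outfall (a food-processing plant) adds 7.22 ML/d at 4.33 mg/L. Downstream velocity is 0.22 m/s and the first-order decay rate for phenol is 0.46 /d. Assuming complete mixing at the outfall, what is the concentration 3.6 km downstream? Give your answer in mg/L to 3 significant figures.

0.0444 mg/L

7.22 ML/d = 0.08356 m³/s.
10 µg/L = 0.01 mg/L.
After complete mixing, C₀ = (0.08356·4.33 + 9.31·0.01) / 9.394 = 0.04843 mg/L.
Travel time t = 3600 m / 0.22 m/s = 1.636e+04 s = 0.1894 d.
C = 0.04843·exp(−0.46·0.1894) = 0.04843·0.9166 = 0.04439 mg/L.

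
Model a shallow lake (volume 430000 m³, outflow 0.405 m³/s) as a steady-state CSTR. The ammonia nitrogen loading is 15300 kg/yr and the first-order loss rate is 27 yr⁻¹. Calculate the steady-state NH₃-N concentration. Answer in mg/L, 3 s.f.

Outflow Q = 0.405 m³/s × 3.156e+07 s/yr = 1.278e+07 m³/yr.
Steady-state CSTR mass balance: W = Q·C + k·V·C, so C = W/(Q + kV).
Q + kV = 1.278e+07 + 27·430000 = 2.439e+07 m³/yr.
C = 15300/2.439e+07 = 0.0006273 kg/m³ = 0.6273 mg/L.

0.627 mg/L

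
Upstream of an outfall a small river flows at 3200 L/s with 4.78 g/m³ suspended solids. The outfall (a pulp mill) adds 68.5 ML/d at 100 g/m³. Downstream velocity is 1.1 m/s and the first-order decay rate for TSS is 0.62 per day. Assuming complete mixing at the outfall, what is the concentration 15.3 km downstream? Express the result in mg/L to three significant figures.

21.4 mg/L

68.5 ML/d = 0.7928 m³/s.
3200 L/s = 3.2 m³/s.
After complete mixing, C₀ = (0.7928·100 + 3.2·4.78) / 3.993 = 23.69 mg/L.
Travel time t = 1.53e+04 m / 1.1 m/s = 1.391e+04 s = 0.161 d.
C = 23.69·exp(−0.62·0.161) = 23.69·0.905 = 21.44 mg/L.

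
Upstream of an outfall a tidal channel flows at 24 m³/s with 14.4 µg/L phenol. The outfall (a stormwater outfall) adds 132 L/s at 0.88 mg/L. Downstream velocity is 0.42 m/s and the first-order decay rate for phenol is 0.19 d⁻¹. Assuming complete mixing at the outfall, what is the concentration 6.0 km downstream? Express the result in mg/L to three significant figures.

132 L/s = 0.132 m³/s.
14.4 µg/L = 0.0144 mg/L.
After complete mixing, C₀ = (0.132·0.88 + 24·0.0144) / 24.13 = 0.01913 mg/L.
Travel time t = 6000 m / 0.42 m/s = 1.429e+04 s = 0.1653 d.
C = 0.01913·exp(−0.19·0.1653) = 0.01913·0.9691 = 0.01854 mg/L.

0.0185 mg/L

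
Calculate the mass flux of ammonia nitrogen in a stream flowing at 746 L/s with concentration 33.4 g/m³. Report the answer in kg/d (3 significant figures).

2150 kg/d

746 L/s = 0.746 m³/s.
Mass flux = Q·C = 0.746 m³/s × 33.4 g/m³ = 24.92 g/s.
= 24.92 g/s × 86.4 = 2153 kg/d.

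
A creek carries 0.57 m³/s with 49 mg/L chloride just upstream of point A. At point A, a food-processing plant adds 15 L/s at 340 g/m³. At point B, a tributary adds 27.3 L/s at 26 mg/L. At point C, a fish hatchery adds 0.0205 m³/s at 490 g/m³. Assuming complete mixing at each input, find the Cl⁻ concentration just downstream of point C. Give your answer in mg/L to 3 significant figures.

15 L/s = 0.015 m³/s.
After input A: C = (0.57·49 + 0.015·340) / 0.585 = 56.46 mg/L.
27.3 L/s = 0.0273 m³/s.
After input B: C = (0.585·56.46 + 0.0273·26) / 0.6123 = 55.1 mg/L.
After input C: C = (0.6123·55.1 + 0.0205·490) / 0.6328 = 69.19 mg/L.

69.2 mg/L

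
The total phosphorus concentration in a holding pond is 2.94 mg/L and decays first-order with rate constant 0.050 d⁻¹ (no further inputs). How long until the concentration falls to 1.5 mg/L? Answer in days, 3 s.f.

13.5 d

t = ln(C₀/C)/k = ln(2.94/1.5)/0.050 = 0.6729/0.050 = 13.46 d.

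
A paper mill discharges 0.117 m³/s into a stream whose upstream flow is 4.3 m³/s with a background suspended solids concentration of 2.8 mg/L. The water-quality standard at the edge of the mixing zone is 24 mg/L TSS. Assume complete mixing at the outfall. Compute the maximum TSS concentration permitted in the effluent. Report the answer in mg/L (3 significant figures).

803 mg/L

Mass balance: 24·4.417 = 0.117·Cₑ + 4.3·2.8.
Cₑ = (106 − 12.04) / 0.117 = 803.1 mg/L.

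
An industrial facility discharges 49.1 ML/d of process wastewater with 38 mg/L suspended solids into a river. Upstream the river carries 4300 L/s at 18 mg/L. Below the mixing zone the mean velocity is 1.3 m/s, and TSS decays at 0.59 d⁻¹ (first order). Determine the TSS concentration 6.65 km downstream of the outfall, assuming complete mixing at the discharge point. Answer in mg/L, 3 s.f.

49.1 ML/d = 0.5683 m³/s.
4300 L/s = 4.3 m³/s.
After complete mixing, C₀ = (0.5683·38 + 4.3·18) / 4.868 = 20.33 mg/L.
Travel time t = 6650 m / 1.3 m/s = 5115 s = 0.05921 d.
C = 20.33·exp(−0.59·0.05921) = 20.33·0.9657 = 19.64 mg/L.

19.6 mg/L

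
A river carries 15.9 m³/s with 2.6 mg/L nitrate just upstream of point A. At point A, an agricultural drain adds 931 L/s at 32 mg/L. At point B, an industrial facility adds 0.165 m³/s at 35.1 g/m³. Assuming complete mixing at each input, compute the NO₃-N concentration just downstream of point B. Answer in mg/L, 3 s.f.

931 L/s = 0.931 m³/s.
After input A: C = (15.9·2.6 + 0.931·32) / 16.83 = 4.226 mg/L.
After input B: C = (16.83·4.226 + 0.165·35.1) / 17 = 4.526 mg/L.

4.53 mg/L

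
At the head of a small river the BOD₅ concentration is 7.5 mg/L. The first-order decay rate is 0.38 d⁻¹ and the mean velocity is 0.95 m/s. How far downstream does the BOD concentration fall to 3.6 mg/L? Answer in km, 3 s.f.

159 km

From C = C₀·e^(−kt), t = ln(C₀/C)/k = ln(7.5/3.6)/0.38 = 0.734/0.38 = 1.931 d.
Distance = v·t = 0.95 m/s × 1.669e+05 s = 1.585e+05 m = 158.5 km.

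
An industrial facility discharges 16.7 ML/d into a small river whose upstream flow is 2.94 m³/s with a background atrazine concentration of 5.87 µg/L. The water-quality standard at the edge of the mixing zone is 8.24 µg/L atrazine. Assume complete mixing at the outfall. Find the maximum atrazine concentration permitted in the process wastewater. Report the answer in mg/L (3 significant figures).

0.0443 mg/L

16.7 ML/d = 0.1933 m³/s.
5.87 µg/L = 0.00587 mg/L.
8.24 µg/L = 0.00824 mg/L.
Mass balance: 0.00824·3.133 = 0.1933·Cₑ + 2.94·0.00587.
Cₑ = (0.02582 − 0.01726) / 0.1933 = 0.04429 mg/L.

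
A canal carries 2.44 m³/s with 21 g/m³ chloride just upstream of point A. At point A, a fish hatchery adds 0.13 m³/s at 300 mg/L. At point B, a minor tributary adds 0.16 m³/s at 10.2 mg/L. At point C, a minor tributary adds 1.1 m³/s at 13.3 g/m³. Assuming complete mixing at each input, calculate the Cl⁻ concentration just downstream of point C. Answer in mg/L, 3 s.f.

27.8 mg/L

After input A: C = (2.44·21 + 0.13·300) / 2.57 = 35.11 mg/L.
After input B: C = (2.57·35.11 + 0.16·10.2) / 2.73 = 33.65 mg/L.
After input C: C = (2.73·33.65 + 1.1·13.3) / 3.83 = 27.81 mg/L.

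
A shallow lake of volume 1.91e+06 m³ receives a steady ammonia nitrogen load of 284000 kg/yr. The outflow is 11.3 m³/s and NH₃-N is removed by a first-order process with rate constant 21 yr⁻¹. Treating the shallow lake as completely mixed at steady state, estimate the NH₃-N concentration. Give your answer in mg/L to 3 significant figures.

0.716 mg/L

Outflow Q = 11.3 m³/s × 3.156e+07 s/yr = 3.566e+08 m³/yr.
Steady-state CSTR mass balance: W = Q·C + k·V·C, so C = W/(Q + kV).
Q + kV = 3.566e+08 + 21·1.91e+06 = 3.967e+08 m³/yr.
C = 284000/3.967e+08 = 0.0007159 kg/m³ = 0.7159 mg/L.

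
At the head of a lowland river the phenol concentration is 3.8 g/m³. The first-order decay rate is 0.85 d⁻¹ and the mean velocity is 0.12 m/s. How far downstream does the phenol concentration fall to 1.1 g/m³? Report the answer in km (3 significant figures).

15.1 km

From C = C₀·e^(−kt), t = ln(C₀/C)/k = ln(3.8/1.1)/0.85 = 1.24/0.85 = 1.458 d.
Distance = v·t = 0.12 m/s × 1.26e+05 s = 1.512e+04 m = 15.12 km.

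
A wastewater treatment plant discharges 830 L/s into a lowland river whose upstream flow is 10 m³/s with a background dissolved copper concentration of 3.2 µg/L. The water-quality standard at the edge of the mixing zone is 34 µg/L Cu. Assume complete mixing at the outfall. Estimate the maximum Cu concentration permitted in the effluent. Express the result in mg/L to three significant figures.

0.405 mg/L

830 L/s = 0.83 m³/s.
3.2 µg/L = 0.0032 mg/L.
34 µg/L = 0.034 mg/L.
Mass balance: 0.034·10.83 = 0.83·Cₑ + 10·0.0032.
Cₑ = (0.3682 − 0.032) / 0.83 = 0.4051 mg/L.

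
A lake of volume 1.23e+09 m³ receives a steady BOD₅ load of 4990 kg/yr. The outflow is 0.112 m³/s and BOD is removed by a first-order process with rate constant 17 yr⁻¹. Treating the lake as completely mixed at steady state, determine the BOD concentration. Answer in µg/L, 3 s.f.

0.239 µg/L

Outflow Q = 0.112 m³/s × 3.156e+07 s/yr = 3.534e+06 m³/yr.
Steady-state CSTR mass balance: W = Q·C + k·V·C, so C = W/(Q + kV).
Q + kV = 3.534e+06 + 17·1.23e+09 = 2.091e+10 m³/yr.
C = 4990/2.091e+10 = 2.386e-07 kg/m³ = 0.0002386 mg/L = 0.2386 µg/L.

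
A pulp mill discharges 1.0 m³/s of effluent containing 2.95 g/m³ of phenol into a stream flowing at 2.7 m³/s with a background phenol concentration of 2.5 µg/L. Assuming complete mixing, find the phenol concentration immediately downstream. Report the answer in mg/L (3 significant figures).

0.799 mg/L

2.5 µg/L = 0.0025 mg/L.
By mass balance at complete mixing, C = (1·2.95 + 2.7·0.0025) / (1 + 2.7) = 2.957/3.7 = 0.7991 mg/L.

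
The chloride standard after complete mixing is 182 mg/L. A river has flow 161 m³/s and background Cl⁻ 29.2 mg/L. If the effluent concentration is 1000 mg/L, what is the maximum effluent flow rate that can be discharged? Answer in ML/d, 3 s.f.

Mass balance at complete mixing: C_std·(Q_w + Q_r) = Q_w·C_e + Q_r·C_b.
Rearranging, Q_w = Q_r·(C_std − C_b)/(C_e − C_std) = 161·(182 − 29.2) / (1000 − 182) = 30.07 m³/s.
= 2598 ML/d.

2600 ML/d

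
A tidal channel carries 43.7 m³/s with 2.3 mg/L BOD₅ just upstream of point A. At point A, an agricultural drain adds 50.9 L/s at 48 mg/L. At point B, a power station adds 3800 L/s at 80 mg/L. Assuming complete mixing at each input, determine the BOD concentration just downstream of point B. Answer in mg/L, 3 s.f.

50.9 L/s = 0.0509 m³/s.
After input A: C = (43.7·2.3 + 0.0509·48) / 43.75 = 2.353 mg/L.
3800 L/s = 3.8 m³/s.
After input B: C = (43.75·2.353 + 3.8·80) / 47.55 = 8.558 mg/L.

8.56 mg/L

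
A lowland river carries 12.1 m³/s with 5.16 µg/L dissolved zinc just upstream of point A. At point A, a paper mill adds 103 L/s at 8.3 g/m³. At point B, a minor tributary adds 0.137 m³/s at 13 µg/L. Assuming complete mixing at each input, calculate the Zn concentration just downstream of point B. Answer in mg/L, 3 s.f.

5.16 µg/L = 0.00516 mg/L.
103 L/s = 0.103 m³/s.
After input A: C = (12.1·0.00516 + 0.103·8.3) / 12.2 = 0.07517 mg/L.
13 µg/L = 0.013 mg/L.
After input B: C = (12.2·0.07517 + 0.137·0.013) / 12.34 = 0.07448 mg/L.

0.0745 mg/L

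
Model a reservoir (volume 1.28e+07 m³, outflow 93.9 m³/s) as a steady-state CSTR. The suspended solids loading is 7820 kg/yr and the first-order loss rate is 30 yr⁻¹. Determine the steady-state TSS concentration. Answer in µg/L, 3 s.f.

Outflow Q = 93.9 m³/s × 3.156e+07 s/yr = 2.963e+09 m³/yr.
Steady-state CSTR mass balance: W = Q·C + k·V·C, so C = W/(Q + kV).
Q + kV = 2.963e+09 + 30·1.28e+07 = 3.347e+09 m³/yr.
C = 7820/3.347e+09 = 2.336e-06 kg/m³ = 0.002336 mg/L = 2.336 µg/L.

2.34 µg/L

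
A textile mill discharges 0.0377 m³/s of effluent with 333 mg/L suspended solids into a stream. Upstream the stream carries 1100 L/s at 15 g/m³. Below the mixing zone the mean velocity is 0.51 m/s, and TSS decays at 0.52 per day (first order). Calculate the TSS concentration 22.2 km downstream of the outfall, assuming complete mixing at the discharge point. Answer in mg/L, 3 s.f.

19.7 mg/L

1100 L/s = 1.1 m³/s.
After complete mixing, C₀ = (0.0377·333 + 1.1·15) / 1.138 = 25.54 mg/L.
Travel time t = 2.22e+04 m / 0.51 m/s = 4.353e+04 s = 0.5038 d.
C = 25.54·exp(−0.52·0.5038) = 25.54·0.7695 = 19.65 mg/L.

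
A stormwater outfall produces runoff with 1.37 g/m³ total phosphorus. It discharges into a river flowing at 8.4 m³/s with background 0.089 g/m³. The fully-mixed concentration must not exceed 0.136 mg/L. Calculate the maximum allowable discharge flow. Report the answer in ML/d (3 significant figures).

27.6 ML/d

Mass balance at complete mixing: C_std·(Q_w + Q_r) = Q_w·C_e + Q_r·C_b.
Rearranging, Q_w = Q_r·(C_std − C_b)/(C_e − C_std) = 8.4·(0.136 − 0.089) / (1.37 − 0.136) = 0.3199 m³/s.
= 27.64 ML/d.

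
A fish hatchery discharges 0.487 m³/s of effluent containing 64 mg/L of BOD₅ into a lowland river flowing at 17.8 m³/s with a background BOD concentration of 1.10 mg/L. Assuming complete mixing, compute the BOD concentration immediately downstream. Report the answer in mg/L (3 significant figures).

Conservation of mass across the mixing zone: C = (0.487·64 + 17.8·1.1) / (0.487 + 17.8) = 50.75/18.29 = 2.775 mg/L.

2.78 mg/L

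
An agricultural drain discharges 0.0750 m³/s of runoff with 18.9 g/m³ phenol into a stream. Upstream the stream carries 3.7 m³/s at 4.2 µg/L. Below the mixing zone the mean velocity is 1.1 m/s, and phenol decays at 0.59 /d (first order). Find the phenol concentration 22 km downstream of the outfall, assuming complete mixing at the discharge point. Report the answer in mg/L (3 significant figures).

4.2 µg/L = 0.0042 mg/L.
After complete mixing, C₀ = (0.075·18.9 + 3.7·0.0042) / 3.775 = 0.3796 mg/L.
Travel time t = 2.2e+04 m / 1.1 m/s = 2e+04 s = 0.2315 d.
C = 0.3796·exp(−0.59·0.2315) = 0.3796·0.8723 = 0.3312 mg/L.

0.331 mg/L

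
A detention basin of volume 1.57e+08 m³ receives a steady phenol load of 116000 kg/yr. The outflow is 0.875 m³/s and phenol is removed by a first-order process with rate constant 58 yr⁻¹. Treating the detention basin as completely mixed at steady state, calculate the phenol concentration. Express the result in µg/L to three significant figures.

Outflow Q = 0.875 m³/s × 3.156e+07 s/yr = 2.761e+07 m³/yr.
Steady-state CSTR mass balance: W = Q·C + k·V·C, so C = W/(Q + kV).
Q + kV = 2.761e+07 + 58·1.57e+08 = 9.134e+09 m³/yr.
C = 116000/9.134e+09 = 1.27e-05 kg/m³ = 0.0127 mg/L = 12.7 µg/L.

12.7 µg/L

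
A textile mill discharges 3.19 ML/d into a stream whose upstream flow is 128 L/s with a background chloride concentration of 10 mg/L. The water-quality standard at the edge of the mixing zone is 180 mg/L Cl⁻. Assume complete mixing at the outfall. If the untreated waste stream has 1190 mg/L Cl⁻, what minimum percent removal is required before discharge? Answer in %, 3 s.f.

3.19 ML/d = 0.03692 m³/s.
128 L/s = 0.128 m³/s.
Mass balance: 180·0.1649 = 0.03692·Cₑ + 0.128·10.
Cₑ = (29.69 − 1.28) / 0.03692 = 769.4 mg/L.
Required removal = 1 − 769.4/1190 = 35.35 %.

35.3 %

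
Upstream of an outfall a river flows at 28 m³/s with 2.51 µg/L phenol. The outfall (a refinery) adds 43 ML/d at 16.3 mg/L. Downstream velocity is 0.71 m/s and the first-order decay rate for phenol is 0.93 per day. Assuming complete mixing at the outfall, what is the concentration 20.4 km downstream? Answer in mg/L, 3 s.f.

0.211 mg/L

43 ML/d = 0.4977 m³/s.
2.51 µg/L = 0.00251 mg/L.
After complete mixing, C₀ = (0.4977·16.3 + 28·0.00251) / 28.5 = 0.2871 mg/L.
Travel time t = 2.04e+04 m / 0.71 m/s = 2.873e+04 s = 0.3326 d.
C = 0.2871·exp(−0.93·0.3326) = 0.2871·0.734 = 0.2107 mg/L.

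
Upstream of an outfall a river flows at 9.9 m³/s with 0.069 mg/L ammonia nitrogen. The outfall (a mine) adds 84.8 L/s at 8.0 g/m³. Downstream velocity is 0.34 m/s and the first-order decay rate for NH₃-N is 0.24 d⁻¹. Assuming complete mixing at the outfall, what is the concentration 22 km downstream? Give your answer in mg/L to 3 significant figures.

0.114 mg/L

84.8 L/s = 0.0848 m³/s.
After complete mixing, C₀ = (0.0848·8 + 9.9·0.069) / 9.985 = 0.1364 mg/L.
Travel time t = 2.2e+04 m / 0.34 m/s = 6.471e+04 s = 0.7489 d.
C = 0.1364·exp(−0.24·0.7489) = 0.1364·0.8355 = 0.1139 mg/L.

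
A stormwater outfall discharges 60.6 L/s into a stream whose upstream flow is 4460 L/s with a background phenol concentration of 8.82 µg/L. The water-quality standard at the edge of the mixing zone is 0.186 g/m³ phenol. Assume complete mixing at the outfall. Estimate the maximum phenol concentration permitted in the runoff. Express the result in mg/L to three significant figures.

60.6 L/s = 0.0606 m³/s.
4460 L/s = 4.46 m³/s.
8.82 µg/L = 0.00882 mg/L.
Mass balance: 0.186·4.521 = 0.0606·Cₑ + 4.46·0.00882.
Cₑ = (0.8408 − 0.03934) / 0.0606 = 13.23 mg/L.

13.2 mg/L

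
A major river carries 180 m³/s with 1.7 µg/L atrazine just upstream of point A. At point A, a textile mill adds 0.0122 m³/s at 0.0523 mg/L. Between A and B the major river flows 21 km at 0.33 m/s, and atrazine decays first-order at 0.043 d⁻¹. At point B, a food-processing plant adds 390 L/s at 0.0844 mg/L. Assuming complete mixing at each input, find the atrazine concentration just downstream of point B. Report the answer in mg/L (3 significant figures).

0.00183 mg/L

1.7 µg/L = 0.0017 mg/L.
After input A: C = (180·0.0017 + 0.0122·0.0523) / 180 = 0.001703 mg/L.
Over the 21 km reach to input B (t = 6.364e+04 s = 0.7365 d), decay gives C = 0.001703·exp(−0.043·0.7365) = 0.00165 mg/L.
390 L/s = 0.39 m³/s.
After input B: C = (180·0.00165 + 0.39·0.0844) / 180.4 = 0.001829 mg/L.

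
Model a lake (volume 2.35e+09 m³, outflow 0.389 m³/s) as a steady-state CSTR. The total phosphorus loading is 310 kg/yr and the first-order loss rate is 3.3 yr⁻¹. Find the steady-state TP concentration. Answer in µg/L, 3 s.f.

0.0399 µg/L

Outflow Q = 0.389 m³/s × 3.156e+07 s/yr = 1.228e+07 m³/yr.
Steady-state CSTR mass balance: W = Q·C + k·V·C, so C = W/(Q + kV).
Q + kV = 1.228e+07 + 3.3·2.35e+09 = 7.767e+09 m³/yr.
C = 310/7.767e+09 = 3.991e-08 kg/m³ = 3.991e-05 mg/L = 0.03991 µg/L.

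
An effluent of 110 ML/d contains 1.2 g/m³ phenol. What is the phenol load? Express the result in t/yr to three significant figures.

48.2 t/yr

110 ML/d = 1.273 m³/s.
Mass flux = Q·C = 1.273 m³/s × 1.2 g/m³ = 1.528 g/s.
= 1.528 g/s × 31.56 = 48.21 t/yr.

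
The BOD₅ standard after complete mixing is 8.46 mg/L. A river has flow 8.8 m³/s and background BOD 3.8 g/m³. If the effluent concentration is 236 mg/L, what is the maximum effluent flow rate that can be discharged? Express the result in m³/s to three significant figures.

Mass balance at complete mixing: C_std·(Q_w + Q_r) = Q_w·C_e + Q_r·C_b.
Rearranging, Q_w = Q_r·(C_std − C_b)/(C_e − C_std) = 8.8·(8.46 − 3.8) / (236 − 8.46) = 0.1802 m³/s.

0.180 m³/s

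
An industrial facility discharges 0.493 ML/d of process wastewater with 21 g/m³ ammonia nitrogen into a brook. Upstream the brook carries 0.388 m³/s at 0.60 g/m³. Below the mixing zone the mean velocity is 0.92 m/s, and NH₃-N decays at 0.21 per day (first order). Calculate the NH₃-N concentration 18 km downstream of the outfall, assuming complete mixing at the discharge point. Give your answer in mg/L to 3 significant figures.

0.854 mg/L

0.493 ML/d = 0.005706 m³/s.
After complete mixing, C₀ = (0.005706·21 + 0.388·0.6) / 0.3937 = 0.8957 mg/L.
Travel time t = 1.8e+04 m / 0.92 m/s = 1.957e+04 s = 0.2264 d.
C = 0.8957·exp(−0.21·0.2264) = 0.8957·0.9536 = 0.8541 mg/L.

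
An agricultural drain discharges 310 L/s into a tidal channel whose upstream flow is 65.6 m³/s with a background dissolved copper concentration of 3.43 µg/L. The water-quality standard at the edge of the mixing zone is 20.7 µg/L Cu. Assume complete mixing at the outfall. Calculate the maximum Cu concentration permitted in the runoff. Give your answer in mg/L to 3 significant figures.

310 L/s = 0.31 m³/s.
3.43 µg/L = 0.00343 mg/L.
20.7 µg/L = 0.0207 mg/L.
Mass balance: 0.0207·65.91 = 0.31·Cₑ + 65.6·0.00343.
Cₑ = (1.364 − 0.225) / 0.31 = 3.675 mg/L.

3.68 mg/L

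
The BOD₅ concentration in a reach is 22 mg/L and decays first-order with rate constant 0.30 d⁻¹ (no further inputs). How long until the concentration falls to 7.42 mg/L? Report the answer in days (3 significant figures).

3.62 d

t = ln(C₀/C)/k = ln(22/7.42)/0.30 = 1.087/0.30 = 3.623 d.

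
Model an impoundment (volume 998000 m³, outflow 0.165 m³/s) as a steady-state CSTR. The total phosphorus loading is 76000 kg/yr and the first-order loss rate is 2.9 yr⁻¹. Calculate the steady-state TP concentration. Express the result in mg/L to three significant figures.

Outflow Q = 0.165 m³/s × 3.156e+07 s/yr = 5.207e+06 m³/yr.
Steady-state CSTR mass balance: W = Q·C + k·V·C, so C = W/(Q + kV).
Q + kV = 5.207e+06 + 2.9·998000 = 8.101e+06 m³/yr.
C = 76000/8.101e+06 = 0.009381 kg/m³ = 9.381 mg/L.

9.38 mg/L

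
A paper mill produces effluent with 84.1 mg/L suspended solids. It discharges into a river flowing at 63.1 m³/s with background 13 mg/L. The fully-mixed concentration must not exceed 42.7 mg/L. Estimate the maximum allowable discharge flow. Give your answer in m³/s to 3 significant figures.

Mass balance at complete mixing: C_std·(Q_w + Q_r) = Q_w·C_e + Q_r·C_b.
Rearranging, Q_w = Q_r·(C_std − C_b)/(C_e − C_std) = 63.1·(42.7 − 13) / (84.1 − 42.7) = 45.27 m³/s.

45.3 m³/s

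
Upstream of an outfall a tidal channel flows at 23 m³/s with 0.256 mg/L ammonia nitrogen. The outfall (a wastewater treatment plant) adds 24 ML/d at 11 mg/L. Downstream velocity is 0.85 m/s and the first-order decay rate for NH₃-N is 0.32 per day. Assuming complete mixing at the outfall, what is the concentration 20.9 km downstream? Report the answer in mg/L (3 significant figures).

0.351 mg/L

24 ML/d = 0.2778 m³/s.
After complete mixing, C₀ = (0.2778·11 + 23·0.256) / 23.28 = 0.3842 mg/L.
Travel time t = 2.09e+04 m / 0.85 m/s = 2.459e+04 s = 0.2846 d.
C = 0.3842·exp(−0.32·0.2846) = 0.3842·0.913 = 0.3508 mg/L.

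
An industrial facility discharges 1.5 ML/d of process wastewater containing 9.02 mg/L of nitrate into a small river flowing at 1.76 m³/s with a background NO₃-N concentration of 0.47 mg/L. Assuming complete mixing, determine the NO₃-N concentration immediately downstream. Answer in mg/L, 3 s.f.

0.554 mg/L

1.5 ML/d = 0.01736 m³/s.
Conservation of mass across the mixing zone: C = (0.01736·9.02 + 1.76·0.47) / (0.01736 + 1.76) = 0.9838/1.777 = 0.5535 mg/L.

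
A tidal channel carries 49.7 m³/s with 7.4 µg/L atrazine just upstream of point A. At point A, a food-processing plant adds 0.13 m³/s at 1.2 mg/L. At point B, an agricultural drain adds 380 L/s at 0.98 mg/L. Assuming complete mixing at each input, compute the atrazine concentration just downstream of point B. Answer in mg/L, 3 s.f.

0.0178 mg/L

7.4 µg/L = 0.0074 mg/L.
After input A: C = (49.7·0.0074 + 0.13·1.2) / 49.83 = 0.01051 mg/L.
380 L/s = 0.38 m³/s.
After input B: C = (49.83·0.01051 + 0.38·0.98) / 50.21 = 0.01785 mg/L.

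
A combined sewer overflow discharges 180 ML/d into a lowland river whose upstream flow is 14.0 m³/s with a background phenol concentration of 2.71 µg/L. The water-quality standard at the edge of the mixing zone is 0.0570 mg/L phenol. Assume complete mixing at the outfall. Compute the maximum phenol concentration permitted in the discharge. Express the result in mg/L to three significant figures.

180 ML/d = 2.083 m³/s.
2.71 µg/L = 0.00271 mg/L.
Mass balance: 0.057·16.08 = 2.083·Cₑ + 14·0.00271.
Cₑ = (0.9167 − 0.03794) / 2.083 = 0.4218 mg/L.

0.422 mg/L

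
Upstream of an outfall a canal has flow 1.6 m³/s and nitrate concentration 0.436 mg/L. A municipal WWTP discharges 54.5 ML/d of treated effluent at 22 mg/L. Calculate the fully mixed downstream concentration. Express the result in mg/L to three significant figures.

6.53 mg/L

54.5 ML/d = 0.6308 m³/s.
By mass balance at complete mixing, C = (0.6308·22 + 1.6·0.436) / (0.6308 + 1.6) = 14.57/2.231 = 6.534 mg/L.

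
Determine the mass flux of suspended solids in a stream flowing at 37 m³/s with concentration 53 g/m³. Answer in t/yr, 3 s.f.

Mass flux = Q·C = 37 m³/s × 53 g/m³ = 1961 g/s.
= 1961 g/s × 31.56 = 6.188e+04 t/yr.

61900 t/yr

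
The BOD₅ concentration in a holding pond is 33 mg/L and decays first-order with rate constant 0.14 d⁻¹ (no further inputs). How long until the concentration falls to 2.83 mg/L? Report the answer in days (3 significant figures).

t = ln(C₀/C)/k = ln(33/2.83)/0.14 = 2.456/0.14 = 17.54 d.

17.5 d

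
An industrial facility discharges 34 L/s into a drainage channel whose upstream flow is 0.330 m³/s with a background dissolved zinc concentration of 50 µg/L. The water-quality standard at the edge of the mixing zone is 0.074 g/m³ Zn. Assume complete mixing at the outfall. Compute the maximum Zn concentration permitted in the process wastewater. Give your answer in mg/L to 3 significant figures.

0.307 mg/L

34 L/s = 0.034 m³/s.
50 µg/L = 0.05 mg/L.
Mass balance: 0.074·0.364 = 0.034·Cₑ + 0.33·0.05.
Cₑ = (0.02694 − 0.0165) / 0.034 = 0.3069 mg/L.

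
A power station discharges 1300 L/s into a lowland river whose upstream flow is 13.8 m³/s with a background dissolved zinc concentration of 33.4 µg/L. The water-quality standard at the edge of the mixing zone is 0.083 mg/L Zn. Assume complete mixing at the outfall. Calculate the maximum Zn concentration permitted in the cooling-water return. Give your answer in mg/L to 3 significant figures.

0.610 mg/L

1300 L/s = 1.3 m³/s.
33.4 µg/L = 0.0334 mg/L.
Mass balance: 0.083·15.1 = 1.3·Cₑ + 13.8·0.0334.
Cₑ = (1.253 − 0.4609) / 1.3 = 0.6095 mg/L.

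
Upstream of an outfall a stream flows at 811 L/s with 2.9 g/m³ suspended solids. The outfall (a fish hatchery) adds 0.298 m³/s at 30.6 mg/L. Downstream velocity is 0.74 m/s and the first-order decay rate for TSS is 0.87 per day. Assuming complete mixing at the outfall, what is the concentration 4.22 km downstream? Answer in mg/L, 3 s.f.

9.77 mg/L

811 L/s = 0.811 m³/s.
After complete mixing, C₀ = (0.298·30.6 + 0.811·2.9) / 1.109 = 10.34 mg/L.
Travel time t = 4220 m / 0.74 m/s = 5703 s = 0.066 d.
C = 10.34·exp(−0.87·0.066) = 10.34·0.9442 = 9.766 mg/L.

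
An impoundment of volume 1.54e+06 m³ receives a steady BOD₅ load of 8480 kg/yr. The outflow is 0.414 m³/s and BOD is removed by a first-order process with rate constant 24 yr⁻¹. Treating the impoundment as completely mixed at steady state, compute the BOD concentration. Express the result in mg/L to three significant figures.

0.170 mg/L

Outflow Q = 0.414 m³/s × 3.156e+07 s/yr = 1.306e+07 m³/yr.
Steady-state CSTR mass balance: W = Q·C + k·V·C, so C = W/(Q + kV).
Q + kV = 1.306e+07 + 24·1.54e+06 = 5.002e+07 m³/yr.
C = 8480/5.002e+07 = 0.0001695 kg/m³ = 0.1695 mg/L.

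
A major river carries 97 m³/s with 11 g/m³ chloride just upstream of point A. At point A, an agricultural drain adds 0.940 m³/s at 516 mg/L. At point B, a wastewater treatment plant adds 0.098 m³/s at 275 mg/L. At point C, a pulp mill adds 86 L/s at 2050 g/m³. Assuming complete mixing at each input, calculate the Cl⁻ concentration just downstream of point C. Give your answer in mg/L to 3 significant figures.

After input A: C = (97·11 + 0.94·516) / 97.94 = 15.85 mg/L.
After input B: C = (97.94·15.85 + 0.098·275) / 98.04 = 16.11 mg/L.
86 L/s = 0.086 m³/s.
After input C: C = (98.04·16.11 + 0.086·2050) / 98.12 = 17.89 mg/L.

17.9 mg/L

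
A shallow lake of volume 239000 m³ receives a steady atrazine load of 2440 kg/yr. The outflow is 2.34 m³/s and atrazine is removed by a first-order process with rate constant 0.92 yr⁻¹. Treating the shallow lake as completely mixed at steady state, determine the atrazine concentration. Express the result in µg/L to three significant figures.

Outflow Q = 2.34 m³/s × 3.156e+07 s/yr = 7.384e+07 m³/yr.
Steady-state CSTR mass balance: W = Q·C + k·V·C, so C = W/(Q + kV).
Q + kV = 7.384e+07 + 0.92·239000 = 7.406e+07 m³/yr.
C = 2440/7.406e+07 = 3.294e-05 kg/m³ = 0.03294 mg/L = 32.94 µg/L.

32.9 µg/L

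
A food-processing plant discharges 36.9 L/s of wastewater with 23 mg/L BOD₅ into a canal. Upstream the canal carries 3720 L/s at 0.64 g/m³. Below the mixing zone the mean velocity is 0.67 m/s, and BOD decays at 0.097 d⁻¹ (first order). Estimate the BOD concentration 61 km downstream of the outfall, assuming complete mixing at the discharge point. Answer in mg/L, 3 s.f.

36.9 L/s = 0.0369 m³/s.
3720 L/s = 3.72 m³/s.
After complete mixing, C₀ = (0.0369·23 + 3.72·0.64) / 3.757 = 0.8596 mg/L.
Travel time t = 6.1e+04 m / 0.67 m/s = 9.104e+04 s = 1.054 d.
C = 0.8596·exp(−0.097·1.054) = 0.8596·0.9028 = 0.7761 mg/L.

0.776 mg/L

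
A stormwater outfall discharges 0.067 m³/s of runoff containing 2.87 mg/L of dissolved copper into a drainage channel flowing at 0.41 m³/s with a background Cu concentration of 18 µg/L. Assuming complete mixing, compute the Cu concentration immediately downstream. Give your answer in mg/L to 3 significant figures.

0.419 mg/L

18 µg/L = 0.018 mg/L.
By mass balance at complete mixing, C = (0.067·2.87 + 0.41·0.018) / (0.067 + 0.41) = 0.1997/0.477 = 0.4186 mg/L.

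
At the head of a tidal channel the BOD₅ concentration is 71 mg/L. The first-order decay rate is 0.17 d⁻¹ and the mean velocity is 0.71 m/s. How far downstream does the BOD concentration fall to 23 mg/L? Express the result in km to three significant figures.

407 km

From C = C₀·e^(−kt), t = ln(C₀/C)/k = ln(71/23)/0.17 = 1.127/0.17 = 6.631 d.
Distance = v·t = 0.71 m/s × 5.729e+05 s = 4.067e+05 m = 406.7 km.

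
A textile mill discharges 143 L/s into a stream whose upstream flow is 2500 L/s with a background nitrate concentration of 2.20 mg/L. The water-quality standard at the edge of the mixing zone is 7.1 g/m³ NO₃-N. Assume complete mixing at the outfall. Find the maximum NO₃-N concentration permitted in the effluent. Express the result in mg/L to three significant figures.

143 L/s = 0.143 m³/s.
2500 L/s = 2.5 m³/s.
Mass balance: 7.1·2.643 = 0.143·Cₑ + 2.5·2.2.
Cₑ = (18.77 − 5.5) / 0.143 = 92.76 mg/L.

92.8 mg/L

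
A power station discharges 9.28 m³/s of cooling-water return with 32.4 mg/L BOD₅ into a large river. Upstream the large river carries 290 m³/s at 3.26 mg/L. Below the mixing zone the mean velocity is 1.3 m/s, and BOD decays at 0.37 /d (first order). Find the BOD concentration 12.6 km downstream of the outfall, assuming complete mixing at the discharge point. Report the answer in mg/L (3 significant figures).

After complete mixing, C₀ = (9.28·32.4 + 290·3.26) / 299.3 = 4.164 mg/L.
Travel time t = 1.26e+04 m / 1.3 m/s = 9692 s = 0.1122 d.
C = 4.164·exp(−0.37·0.1122) = 4.164·0.9593 = 3.994 mg/L.

3.99 mg/L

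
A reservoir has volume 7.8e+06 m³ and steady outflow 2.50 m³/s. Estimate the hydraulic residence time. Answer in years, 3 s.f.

0.0989 yr

Q = 2.50 m³/s × 3.156e+07 s/yr = 7.889e+07 m³/yr.
Hydraulic residence time τ = V/Q = 7.8e+06/7.889e+07 = 0.09887 yr.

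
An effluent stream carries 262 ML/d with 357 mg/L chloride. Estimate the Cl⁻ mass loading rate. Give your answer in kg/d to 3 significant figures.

262 ML/d = 3.032 m³/s.
Mass flux = Q·C = 3.032 m³/s × 357 g/m³ = 1083 g/s.
= 1083 g/s × 86.4 = 9.353e+04 kg/d.

93500 kg/d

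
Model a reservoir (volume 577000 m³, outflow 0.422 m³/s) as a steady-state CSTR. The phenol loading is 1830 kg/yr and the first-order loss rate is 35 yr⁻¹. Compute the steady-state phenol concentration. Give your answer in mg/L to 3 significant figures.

Outflow Q = 0.422 m³/s × 3.156e+07 s/yr = 1.332e+07 m³/yr.
Steady-state CSTR mass balance: W = Q·C + k·V·C, so C = W/(Q + kV).
Q + kV = 1.332e+07 + 35·577000 = 3.351e+07 m³/yr.
C = 1830/3.351e+07 = 5.461e-05 kg/m³ = 0.05461 mg/L.

0.0546 mg/L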